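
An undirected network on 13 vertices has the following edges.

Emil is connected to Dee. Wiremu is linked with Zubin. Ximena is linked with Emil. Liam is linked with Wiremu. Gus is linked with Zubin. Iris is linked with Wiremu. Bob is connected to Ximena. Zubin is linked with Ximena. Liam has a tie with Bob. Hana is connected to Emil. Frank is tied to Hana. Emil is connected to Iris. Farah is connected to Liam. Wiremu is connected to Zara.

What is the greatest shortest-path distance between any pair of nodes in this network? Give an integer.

6

Eccentricity of each node (its greatest distance to any other): Bob:4, Dee:5, Emil:4, Farah:6, Frank:6, Gus:5, Hana:5, Iris:3, Liam:5, Wiremu:4, Ximena:3, Zara:5, Zubin:4.
The maximum eccentricity is 6, realized for instance by the pair Frank–Farah via Frank – Hana – Emil – Ximena – Bob – Liam – Farah. So the diameter is 6.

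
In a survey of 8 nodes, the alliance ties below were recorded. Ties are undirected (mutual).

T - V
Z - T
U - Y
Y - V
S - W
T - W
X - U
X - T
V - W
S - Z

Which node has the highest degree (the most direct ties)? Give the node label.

T

Degrees — S:2, T:4, U:2, V:3, W:3, X:2, Y:2, Z:2.
The maximum is 4, attained only by T.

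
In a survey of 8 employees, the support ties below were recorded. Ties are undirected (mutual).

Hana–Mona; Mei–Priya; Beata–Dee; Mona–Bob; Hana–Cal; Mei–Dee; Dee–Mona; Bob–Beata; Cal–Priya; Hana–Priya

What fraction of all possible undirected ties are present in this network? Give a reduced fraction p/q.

There are 10 edges and 8 nodes, so the maximum possible is C(8,2) = 28.
Density = 10/28 = 5/14.

5/14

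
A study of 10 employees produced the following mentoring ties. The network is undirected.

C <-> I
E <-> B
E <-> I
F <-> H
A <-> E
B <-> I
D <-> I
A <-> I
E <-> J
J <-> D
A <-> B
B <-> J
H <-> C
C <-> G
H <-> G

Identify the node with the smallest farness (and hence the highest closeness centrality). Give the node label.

Farness (sum of distances to all others) for each node — A:19, B:18, C:16, D:20, E:18, F:29, G:22, H:21, I:14, J:23.
The smallest farness is 14, for I, so I has the highest closeness.

I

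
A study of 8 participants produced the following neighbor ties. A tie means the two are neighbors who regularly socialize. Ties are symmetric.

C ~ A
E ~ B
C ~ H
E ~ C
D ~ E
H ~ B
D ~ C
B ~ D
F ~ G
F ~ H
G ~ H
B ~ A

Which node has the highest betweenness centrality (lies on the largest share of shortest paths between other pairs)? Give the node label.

H

Unnormalized betweenness of each node: A:1/4, B:11/2, C:11/2, D:1/4, E:1/4, F:0, G:0, H:41/4.
H has the largest value, 41/4, making it the main broker — the node through which the most shortest paths run.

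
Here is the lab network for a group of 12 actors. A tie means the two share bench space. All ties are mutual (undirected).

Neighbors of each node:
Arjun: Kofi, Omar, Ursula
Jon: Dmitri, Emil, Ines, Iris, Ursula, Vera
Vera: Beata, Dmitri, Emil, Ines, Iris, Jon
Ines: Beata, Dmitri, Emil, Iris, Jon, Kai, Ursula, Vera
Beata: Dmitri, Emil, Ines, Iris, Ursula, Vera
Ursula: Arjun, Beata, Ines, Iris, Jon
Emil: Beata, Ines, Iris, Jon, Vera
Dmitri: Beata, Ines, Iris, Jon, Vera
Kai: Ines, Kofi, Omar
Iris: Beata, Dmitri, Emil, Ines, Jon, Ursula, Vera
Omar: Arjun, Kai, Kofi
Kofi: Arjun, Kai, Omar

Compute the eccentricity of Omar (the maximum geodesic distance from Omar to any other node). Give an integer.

3

Distances from Omar: Arjun:1, Beata:3, Dmitri:3, Emil:3, Ines:2, Iris:3, Jon:3, Kai:1, Kofi:1, Ursula:2, Vera:3.
The largest is 3 (to Emil, Vera, Iris, Beata, Jon, and Dmitri), so the eccentricity of Omar is 3.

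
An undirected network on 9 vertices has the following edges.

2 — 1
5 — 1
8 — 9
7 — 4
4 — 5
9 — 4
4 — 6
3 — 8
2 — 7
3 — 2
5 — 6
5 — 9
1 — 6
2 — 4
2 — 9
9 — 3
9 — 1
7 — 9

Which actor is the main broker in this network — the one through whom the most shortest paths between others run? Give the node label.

9

Unnormalized betweenness of each node: 1:19/10, 2:53/20, 3:1/2, 4:17/5, 5:67/60, 6:1/4, 7:0, 8:0, 9:611/60.
9 has the largest value, 611/60, making it the main broker — the node through which the most shortest paths run.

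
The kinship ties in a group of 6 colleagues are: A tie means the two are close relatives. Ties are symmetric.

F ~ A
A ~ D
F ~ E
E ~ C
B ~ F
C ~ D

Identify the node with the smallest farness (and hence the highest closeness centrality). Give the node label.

F

Farness (sum of distances to all others) for each node — A:8, B:11, C:9, D:9, E:8, F:7.
The smallest farness is 7, for F, so F has the highest closeness.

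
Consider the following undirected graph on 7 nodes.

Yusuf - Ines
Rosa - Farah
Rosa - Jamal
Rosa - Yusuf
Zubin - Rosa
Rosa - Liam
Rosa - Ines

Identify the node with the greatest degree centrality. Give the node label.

Rosa

Degrees — Farah:1, Ines:2, Jamal:1, Liam:1, Rosa:6, Yusuf:2, Zubin:1.
The maximum is 6, attained only by Rosa.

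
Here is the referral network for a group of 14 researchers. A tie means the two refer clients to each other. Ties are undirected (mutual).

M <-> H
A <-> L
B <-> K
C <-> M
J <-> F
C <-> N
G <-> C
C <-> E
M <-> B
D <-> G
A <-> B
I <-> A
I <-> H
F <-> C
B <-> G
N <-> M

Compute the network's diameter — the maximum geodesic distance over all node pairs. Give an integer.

Eccentricity of each node (its greatest distance to any other): A:5, B:4, C:4, D:4, E:5, F:5, G:3, H:4, I:5, J:6, K:5, L:6, M:3, N:4.
The maximum eccentricity is 6, realized for instance by the pair L–J via L – A – B – M – C – F – J. So the diameter is 6.

6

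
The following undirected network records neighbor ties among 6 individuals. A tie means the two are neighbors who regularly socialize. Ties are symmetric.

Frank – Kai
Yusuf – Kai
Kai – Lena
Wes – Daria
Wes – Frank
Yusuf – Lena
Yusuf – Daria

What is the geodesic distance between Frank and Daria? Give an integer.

One shortest route is Frank – Wes – Daria, which uses 2 edges, and Frank and Daria are not directly tied, so nothing shorter exists. So d(Frank,Daria) = 2.

2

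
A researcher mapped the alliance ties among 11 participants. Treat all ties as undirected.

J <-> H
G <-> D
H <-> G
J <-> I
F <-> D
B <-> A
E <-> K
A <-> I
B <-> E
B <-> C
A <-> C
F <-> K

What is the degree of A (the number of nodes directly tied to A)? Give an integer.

A is directly tied to B, C, and I. That is 3 neighbors, so the degree of A is 3.

3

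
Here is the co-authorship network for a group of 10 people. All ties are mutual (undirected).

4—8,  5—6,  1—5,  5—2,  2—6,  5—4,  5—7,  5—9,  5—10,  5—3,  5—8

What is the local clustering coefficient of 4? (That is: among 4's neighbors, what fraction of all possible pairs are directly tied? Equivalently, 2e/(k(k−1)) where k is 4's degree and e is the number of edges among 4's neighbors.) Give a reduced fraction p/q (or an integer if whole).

4's neighbors: 5 and 8 (k = 2).
Possible neighbor pairs: C(2,2) = 1. Edges among them: 5–8 → e = 1.
Clustering(4) = 1/1.

1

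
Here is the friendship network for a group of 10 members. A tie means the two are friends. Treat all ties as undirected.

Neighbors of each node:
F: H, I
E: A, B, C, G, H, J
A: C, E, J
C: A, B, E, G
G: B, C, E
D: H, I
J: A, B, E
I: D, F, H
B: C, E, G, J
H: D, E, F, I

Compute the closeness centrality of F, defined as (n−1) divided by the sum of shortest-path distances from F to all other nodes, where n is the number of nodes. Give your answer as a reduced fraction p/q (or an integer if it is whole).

Distances from F: A:3, B:3, C:3, D:2, E:2, G:3, H:1, I:1, J:3. Sum = 21.
n = 10, so closeness = 9/21 = 3/7.

3/7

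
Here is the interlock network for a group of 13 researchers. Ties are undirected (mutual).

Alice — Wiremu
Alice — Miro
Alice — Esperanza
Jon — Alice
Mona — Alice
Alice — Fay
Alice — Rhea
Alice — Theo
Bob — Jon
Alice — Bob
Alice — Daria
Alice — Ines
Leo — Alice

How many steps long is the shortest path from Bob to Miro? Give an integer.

One shortest route is Bob – Alice – Miro, which uses 2 edges, and Bob and Miro are not directly tied, so nothing shorter exists. So d(Bob,Miro) = 2.

2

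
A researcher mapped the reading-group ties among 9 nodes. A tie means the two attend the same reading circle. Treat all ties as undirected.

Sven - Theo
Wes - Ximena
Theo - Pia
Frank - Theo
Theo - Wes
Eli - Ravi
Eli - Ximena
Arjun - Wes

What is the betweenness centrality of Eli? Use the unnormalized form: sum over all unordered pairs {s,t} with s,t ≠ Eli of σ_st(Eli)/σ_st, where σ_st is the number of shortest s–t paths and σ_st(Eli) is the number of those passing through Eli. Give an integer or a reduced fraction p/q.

7

Pairs whose geodesics pass through Eli — Ravi–Sven: 1; Ravi–Frank: 1; Ravi–Pia: 1; Ravi–Arjun: 1; Ravi–Theo: 1; Ravi–Ximena: 1; Ravi–Wes: 1.
All other pairs contribute 0.
Summing the contributions gives betweenness(Eli) = 7.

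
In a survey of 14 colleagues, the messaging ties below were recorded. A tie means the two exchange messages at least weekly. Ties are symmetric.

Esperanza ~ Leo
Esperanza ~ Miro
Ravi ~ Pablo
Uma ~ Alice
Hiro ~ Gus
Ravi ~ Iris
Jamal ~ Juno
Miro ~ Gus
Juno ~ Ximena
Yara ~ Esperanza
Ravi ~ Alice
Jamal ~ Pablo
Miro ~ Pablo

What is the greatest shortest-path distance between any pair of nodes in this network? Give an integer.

6

Eccentricity of each node (its greatest distance to any other): Alice:5, Esperanza:5, Gus:5, Hiro:6, Iris:5, Jamal:4, Juno:5, Leo:6, Miro:4, Pablo:3, Ravi:4, Uma:6, Ximena:6, Yara:6.
The maximum eccentricity is 6, realized for instance by the pair Leo–Uma via Leo – Esperanza – Miro – Pablo – Ravi – Alice – Uma. So the diameter is 6.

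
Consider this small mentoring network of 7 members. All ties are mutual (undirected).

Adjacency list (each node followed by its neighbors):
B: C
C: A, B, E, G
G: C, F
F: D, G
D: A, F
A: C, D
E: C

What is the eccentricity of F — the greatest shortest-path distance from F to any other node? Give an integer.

3

Distances from F: A:2, B:3, C:2, D:1, E:3, G:1.
The largest is 3 (to B and E), so the eccentricity of F is 3.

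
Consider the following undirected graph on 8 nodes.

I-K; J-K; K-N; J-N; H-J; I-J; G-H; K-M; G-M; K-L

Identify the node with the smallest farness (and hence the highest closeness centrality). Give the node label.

Farness (sum of distances to all others) for each node — G:15, H:13, I:13, J:10, K:9, L:15, M:12, N:13.
The smallest farness is 9, for K, so K has the highest closeness.

K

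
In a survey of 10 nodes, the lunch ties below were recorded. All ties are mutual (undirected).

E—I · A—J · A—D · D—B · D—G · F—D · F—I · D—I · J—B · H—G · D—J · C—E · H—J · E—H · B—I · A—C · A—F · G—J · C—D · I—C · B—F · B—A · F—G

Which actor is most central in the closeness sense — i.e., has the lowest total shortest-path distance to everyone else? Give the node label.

D

Farness (sum of distances to all others) for each node — A:13, B:13, C:14, D:11, E:15, F:13, G:14, H:15, I:13, J:13.
The smallest farness is 11, for D, so D has the highest closeness.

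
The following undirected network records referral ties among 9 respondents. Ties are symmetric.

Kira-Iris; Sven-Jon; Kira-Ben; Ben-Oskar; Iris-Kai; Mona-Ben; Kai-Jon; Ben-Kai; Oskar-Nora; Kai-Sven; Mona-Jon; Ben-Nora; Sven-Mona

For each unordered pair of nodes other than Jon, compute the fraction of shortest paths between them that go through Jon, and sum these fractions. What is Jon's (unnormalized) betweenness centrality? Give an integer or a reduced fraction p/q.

Pairs whose geodesics pass through Jon — Mona–Kai: 1/3; Mona–Iris: 1/4.
All other pairs contribute 0.
Summing the contributions gives betweenness(Jon) = 7/12.

7/12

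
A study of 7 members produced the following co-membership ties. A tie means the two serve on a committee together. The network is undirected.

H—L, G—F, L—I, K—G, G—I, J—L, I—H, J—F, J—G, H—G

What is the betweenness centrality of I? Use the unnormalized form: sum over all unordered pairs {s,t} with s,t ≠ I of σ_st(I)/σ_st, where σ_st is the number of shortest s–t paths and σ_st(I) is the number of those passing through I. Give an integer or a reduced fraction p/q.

2/3

Pairs whose geodesics pass through I — K–L: 1/3; G–L: 1/3.
All other pairs contribute 0.
Summing the contributions gives betweenness(I) = 2/3.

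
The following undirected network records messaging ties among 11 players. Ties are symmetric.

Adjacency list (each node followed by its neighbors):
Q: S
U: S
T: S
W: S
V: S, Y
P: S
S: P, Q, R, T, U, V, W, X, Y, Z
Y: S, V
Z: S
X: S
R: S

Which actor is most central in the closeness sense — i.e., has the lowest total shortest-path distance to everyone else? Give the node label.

Farness (sum of distances to all others) for each node — P:19, Q:19, R:19, S:10, T:19, U:19, V:18, W:19, X:19, Y:18, Z:19.
The smallest farness is 10, for S, so S has the highest closeness.

S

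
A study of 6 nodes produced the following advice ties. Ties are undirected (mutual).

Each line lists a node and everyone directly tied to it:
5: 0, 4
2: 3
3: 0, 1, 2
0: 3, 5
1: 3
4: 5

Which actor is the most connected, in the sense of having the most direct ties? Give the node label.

Degrees — 0:2, 1:1, 2:1, 3:3, 4:1, 5:2.
The maximum is 3, attained only by 3.

3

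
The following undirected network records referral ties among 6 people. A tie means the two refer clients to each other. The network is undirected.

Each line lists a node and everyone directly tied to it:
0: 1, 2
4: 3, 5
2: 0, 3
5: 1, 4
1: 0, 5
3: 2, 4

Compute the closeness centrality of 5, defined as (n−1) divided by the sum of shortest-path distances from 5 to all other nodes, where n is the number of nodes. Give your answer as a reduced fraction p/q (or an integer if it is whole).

Distances from 5: 0:2, 1:1, 2:3, 3:2, 4:1. Sum = 9.
n = 6, so closeness = 5/9.

5/9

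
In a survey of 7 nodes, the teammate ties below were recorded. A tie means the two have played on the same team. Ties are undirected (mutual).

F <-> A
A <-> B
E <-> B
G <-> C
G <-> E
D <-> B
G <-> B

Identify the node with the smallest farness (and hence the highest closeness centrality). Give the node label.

B

Farness (sum of distances to all others) for each node — A:11, B:8, C:15, D:13, E:11, F:16, G:10.
The smallest farness is 8, for B, so B has the highest closeness.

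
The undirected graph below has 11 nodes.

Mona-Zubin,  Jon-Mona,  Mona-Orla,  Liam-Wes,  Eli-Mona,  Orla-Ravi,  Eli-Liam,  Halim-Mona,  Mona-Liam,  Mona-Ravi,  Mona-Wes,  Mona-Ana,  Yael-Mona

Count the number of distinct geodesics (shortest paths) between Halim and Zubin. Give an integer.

1

The shortest distance is 2, and the only length-2 path is Halim–Mona–Zubin. So there is exactly 1 shortest path.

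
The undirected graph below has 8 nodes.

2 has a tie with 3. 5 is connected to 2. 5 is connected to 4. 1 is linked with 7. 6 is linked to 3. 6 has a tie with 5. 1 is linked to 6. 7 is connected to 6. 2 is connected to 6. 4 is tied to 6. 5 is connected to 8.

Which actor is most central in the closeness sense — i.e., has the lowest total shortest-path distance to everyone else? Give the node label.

Farness (sum of distances to all others) for each node — 1:13, 2:11, 3:13, 4:12, 5:10, 6:8, 7:13, 8:16.
The smallest farness is 8, for 6, so 6 has the highest closeness.

6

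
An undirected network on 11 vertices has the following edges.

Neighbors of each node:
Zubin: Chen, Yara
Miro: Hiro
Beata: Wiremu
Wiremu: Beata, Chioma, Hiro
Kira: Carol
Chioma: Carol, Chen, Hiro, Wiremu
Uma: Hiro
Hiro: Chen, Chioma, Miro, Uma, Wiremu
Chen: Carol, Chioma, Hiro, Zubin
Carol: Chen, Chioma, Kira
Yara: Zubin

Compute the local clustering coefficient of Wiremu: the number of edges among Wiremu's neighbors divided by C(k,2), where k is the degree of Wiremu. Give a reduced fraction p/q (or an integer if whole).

Wiremu's neighbors: Beata, Chioma, and Hiro (k = 3).
Possible neighbor pairs: C(3,2) = 3. Edges among them: Chioma–Hiro → e = 1.
Clustering(Wiremu) = 1/3.

1/3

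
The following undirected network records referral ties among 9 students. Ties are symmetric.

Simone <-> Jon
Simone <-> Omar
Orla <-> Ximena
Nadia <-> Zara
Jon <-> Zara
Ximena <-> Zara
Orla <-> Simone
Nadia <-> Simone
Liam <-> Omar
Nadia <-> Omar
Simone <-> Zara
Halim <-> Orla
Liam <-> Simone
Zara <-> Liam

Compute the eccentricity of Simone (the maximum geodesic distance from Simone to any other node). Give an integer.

2

Distances from Simone: Halim:2, Jon:1, Liam:1, Nadia:1, Omar:1, Orla:1, Ximena:2, Zara:1.
The largest is 2 (to Halim and Ximena), so the eccentricity of Simone is 2.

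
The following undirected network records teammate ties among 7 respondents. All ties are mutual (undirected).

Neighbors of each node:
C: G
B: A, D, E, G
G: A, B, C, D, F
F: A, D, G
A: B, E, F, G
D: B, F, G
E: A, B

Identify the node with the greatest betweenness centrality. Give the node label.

Unnormalized betweenness of each node: A:7/3, B:7/3, C:0, D:1/3, E:0, F:1/3, G:17/3.
G has the largest value, 17/3, making it the main broker — the node through which the most shortest paths run.

G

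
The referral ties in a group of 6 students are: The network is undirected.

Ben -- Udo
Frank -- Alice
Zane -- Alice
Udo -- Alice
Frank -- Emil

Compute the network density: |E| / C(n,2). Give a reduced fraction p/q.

1/3

There are 5 edges and 6 nodes, so the maximum possible is C(6,2) = 15.
Density = 5/15 = 1/3.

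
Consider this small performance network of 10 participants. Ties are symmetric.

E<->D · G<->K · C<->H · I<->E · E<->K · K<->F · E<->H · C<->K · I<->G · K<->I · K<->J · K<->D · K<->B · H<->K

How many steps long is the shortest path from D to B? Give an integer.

One shortest route is D – K – B, which uses 2 edges, and D and B are not directly tied, so nothing shorter exists. So d(D,B) = 2.

2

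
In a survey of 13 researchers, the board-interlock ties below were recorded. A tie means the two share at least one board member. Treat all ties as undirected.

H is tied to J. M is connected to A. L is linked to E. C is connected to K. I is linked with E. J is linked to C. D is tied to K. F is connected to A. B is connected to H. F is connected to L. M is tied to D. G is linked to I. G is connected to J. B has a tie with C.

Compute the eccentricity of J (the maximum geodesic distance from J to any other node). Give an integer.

5

Distances from J: A:5, B:2, C:1, D:3, E:3, F:5, G:1, H:1, I:2, K:2, L:4, M:4.
The largest is 5 (to F and A), so the eccentricity of J is 5.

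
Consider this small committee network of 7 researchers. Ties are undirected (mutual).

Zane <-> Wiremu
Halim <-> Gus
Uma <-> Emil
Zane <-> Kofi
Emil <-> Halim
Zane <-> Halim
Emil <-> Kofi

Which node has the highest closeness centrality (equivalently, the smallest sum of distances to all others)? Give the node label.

Farness (sum of distances to all others) for each node — Emil:10, Gus:14, Halim:9, Kofi:11, Uma:15, Wiremu:15, Zane:10.
The smallest farness is 9, for Halim, so Halim has the highest closeness.

Halim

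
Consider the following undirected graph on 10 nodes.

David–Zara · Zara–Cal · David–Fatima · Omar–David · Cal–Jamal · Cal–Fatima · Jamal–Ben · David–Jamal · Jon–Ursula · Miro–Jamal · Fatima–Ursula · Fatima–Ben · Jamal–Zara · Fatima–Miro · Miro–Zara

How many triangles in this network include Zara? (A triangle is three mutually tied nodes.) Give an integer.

Zara's neighbors: Cal, David, Jamal, and Miro.
Neighbor pairs that are themselves tied: Zara–Cal–Jamal; Zara–David–Jamal; Zara–Jamal–Miro. Each forms one triangle with Zara, for 3 in total.

3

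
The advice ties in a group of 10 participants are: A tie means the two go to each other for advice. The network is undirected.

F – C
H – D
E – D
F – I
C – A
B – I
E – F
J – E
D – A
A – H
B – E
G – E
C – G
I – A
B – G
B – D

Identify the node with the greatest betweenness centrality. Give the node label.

Unnormalized betweenness of each node: A:5, B:10/3, C:8/3, D:13/2, E:67/6, F:5/2, G:2, H:0, I:11/6, J:0.
E has the largest value, 67/6, making it the main broker — the node through which the most shortest paths run.

E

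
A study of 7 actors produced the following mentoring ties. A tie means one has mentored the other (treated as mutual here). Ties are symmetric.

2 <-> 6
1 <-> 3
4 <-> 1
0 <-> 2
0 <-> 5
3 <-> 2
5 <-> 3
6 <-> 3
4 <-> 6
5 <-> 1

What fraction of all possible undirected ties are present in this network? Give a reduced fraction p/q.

There are 10 edges and 7 nodes, so the maximum possible is C(7,2) = 21.
Density = 10/21.

10/21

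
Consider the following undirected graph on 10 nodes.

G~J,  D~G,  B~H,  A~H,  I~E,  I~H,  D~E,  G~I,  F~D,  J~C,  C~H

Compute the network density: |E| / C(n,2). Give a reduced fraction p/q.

There are 11 edges and 10 nodes, so the maximum possible is C(10,2) = 45.
Density = 11/45.

11/45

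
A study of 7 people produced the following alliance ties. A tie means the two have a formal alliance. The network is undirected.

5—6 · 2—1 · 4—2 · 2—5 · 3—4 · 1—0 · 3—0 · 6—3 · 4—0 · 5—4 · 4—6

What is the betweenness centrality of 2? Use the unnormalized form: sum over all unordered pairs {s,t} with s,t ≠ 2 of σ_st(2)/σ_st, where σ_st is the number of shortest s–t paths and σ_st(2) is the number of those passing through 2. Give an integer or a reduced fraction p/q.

Pairs whose geodesics pass through 2 — 4–1: 1/2; 5–1: 1; 6–1: 2/4.
All other pairs contribute 0.
Summing the contributions gives betweenness(2) = 2.

2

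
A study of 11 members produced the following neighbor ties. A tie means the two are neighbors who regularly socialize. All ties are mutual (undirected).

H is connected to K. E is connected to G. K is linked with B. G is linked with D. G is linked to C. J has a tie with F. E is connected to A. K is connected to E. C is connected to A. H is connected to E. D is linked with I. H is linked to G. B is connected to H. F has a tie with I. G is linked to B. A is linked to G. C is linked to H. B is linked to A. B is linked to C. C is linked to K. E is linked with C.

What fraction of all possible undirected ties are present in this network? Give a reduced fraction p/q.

There are 21 edges and 11 nodes, so the maximum possible is C(11,2) = 55.
Density = 21/55.

21/55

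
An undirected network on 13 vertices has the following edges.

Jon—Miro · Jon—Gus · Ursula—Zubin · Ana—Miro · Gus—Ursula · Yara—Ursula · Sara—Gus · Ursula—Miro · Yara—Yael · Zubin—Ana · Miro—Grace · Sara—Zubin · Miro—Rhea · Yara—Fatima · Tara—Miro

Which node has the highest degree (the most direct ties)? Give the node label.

Miro

Degrees — Ana:2, Fatima:1, Grace:1, Gus:3, Jon:2, Miro:6, Rhea:1, Sara:2, Tara:1, Ursula:4, Yael:1, Yara:3, Zubin:3.
The maximum is 6, attained only by Miro.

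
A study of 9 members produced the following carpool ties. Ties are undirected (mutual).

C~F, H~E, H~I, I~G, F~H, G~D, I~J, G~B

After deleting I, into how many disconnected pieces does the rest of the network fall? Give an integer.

3

Without I, the remaining ties split the others into: {C, E, F, H}; {B, D, G}; {J}.
That's 3 separate components.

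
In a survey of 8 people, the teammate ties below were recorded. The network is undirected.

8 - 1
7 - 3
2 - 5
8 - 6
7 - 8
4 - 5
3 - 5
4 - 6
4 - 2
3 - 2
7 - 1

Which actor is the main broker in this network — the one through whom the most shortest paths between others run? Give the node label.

Unnormalized betweenness of each node: 1:0, 2:7/6, 3:17/3, 4:11/3, 5:7/6, 6:10/3, 7:16/3, 8:11/3.
3 has the largest value, 17/3, making it the main broker — the node through which the most shortest paths run.

3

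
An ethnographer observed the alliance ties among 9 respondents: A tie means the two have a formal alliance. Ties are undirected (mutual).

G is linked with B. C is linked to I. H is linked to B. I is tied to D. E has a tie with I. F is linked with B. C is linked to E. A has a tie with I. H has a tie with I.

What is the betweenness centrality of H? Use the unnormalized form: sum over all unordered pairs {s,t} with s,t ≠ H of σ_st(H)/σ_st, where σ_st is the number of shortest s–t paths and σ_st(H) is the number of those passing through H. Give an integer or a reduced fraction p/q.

15

Pairs whose geodesics pass through H — A–G: 1; A–F: 1; A–B: 1; G–I: 1; G–E: 1; G–D: 1; G–C: 1; I–F: 1; I–B: 1; F–E: 1; F–D: 1; F–C: 1; B–E: 1; B–D: 1 … (+1 more pairs).
All other pairs contribute 0.
Summing the contributions gives betweenness(H) = 15.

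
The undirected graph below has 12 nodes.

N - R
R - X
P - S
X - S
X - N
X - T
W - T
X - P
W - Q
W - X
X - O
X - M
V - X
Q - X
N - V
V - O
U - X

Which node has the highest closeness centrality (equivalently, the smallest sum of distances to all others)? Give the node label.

X

Farness (sum of distances to all others) for each node — M:21, N:19, O:20, P:20, Q:20, R:20, S:20, T:20, U:21, V:19, W:19, X:11.
The smallest farness is 11, for X, so X has the highest closeness.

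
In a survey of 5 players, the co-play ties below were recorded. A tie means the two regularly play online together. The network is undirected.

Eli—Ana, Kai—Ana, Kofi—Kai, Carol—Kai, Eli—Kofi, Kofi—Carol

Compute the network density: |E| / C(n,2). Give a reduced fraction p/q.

There are 6 edges and 5 nodes, so the maximum possible is C(5,2) = 10.
Density = 6/10 = 3/5.

3/5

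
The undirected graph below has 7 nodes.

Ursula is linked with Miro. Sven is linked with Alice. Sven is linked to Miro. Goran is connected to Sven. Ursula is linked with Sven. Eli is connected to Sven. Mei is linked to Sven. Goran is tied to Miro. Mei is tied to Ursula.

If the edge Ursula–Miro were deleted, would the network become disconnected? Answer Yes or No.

No

Even without that edge, Ursula still reaches Miro via Ursula – Sven – Miro, so the network stays connected. Not a bridge.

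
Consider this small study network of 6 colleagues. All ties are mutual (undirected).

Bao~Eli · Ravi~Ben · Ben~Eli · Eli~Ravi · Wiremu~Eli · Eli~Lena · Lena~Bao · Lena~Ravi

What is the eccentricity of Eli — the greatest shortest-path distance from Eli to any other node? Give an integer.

1

Distances from Eli: Bao:1, Ben:1, Lena:1, Ravi:1, Wiremu:1.
The largest is 1 (to Lena, Ravi, Bao, Wiremu, and Ben), so the eccentricity of Eli is 1.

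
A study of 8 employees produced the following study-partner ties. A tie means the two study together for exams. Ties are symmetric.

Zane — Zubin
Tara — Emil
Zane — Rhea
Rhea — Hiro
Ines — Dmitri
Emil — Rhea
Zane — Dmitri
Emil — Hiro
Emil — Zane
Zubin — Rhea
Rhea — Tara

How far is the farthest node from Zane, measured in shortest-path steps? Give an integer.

Distances from Zane: Dmitri:1, Emil:1, Hiro:2, Ines:2, Rhea:1, Tara:2, Zubin:1.
The largest is 2 (to Ines, Hiro, and Tara), so the eccentricity of Zane is 2.

2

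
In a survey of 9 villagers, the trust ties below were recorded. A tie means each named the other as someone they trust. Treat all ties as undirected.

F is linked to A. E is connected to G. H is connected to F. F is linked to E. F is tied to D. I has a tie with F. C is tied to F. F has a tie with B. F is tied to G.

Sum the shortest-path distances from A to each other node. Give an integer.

15

Distances from A: B:2, C:2, D:2, E:2, F:1, G:2, H:2, I:2.
Sum = 2 + 2 + 2 + 2 + 1 + 2 + 2 + 2 = 15.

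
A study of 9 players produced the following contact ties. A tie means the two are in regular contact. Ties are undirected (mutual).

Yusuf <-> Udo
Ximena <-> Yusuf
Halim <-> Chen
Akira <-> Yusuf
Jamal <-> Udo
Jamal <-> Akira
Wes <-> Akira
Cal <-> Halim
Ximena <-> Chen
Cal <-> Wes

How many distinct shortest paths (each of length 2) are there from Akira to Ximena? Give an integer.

The shortest distance is 2, and the only length-2 path is Akira–Yusuf–Ximena. So there is exactly 1 shortest path.

1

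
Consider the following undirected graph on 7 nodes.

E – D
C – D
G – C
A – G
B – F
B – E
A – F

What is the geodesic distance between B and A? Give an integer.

One shortest route is B – F – A, which uses 2 edges, and B and A are not directly tied, so nothing shorter exists. So d(B,A) = 2.

2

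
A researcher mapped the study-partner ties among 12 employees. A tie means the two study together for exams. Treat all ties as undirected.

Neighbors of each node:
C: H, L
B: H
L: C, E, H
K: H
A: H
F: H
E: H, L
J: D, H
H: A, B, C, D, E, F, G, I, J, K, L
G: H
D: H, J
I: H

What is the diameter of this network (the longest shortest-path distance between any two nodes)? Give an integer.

Eccentricity of each node (its greatest distance to any other): A:2, B:2, C:2, D:2, E:2, F:2, G:2, H:1, I:2, J:2, K:2, L:2.
The maximum eccentricity is 2, realized for instance by the pair J–E via J – H – E. So the diameter is 2.

2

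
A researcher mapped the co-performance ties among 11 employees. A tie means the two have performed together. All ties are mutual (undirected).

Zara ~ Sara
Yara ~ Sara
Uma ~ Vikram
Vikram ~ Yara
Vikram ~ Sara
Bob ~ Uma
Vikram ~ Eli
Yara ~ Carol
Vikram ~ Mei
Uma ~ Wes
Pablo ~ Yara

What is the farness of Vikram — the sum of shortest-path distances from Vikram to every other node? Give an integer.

Distances from Vikram: Bob:2, Carol:2, Eli:1, Mei:1, Pablo:2, Sara:1, Uma:1, Wes:2, Yara:1, Zara:2.
Sum = 2 + 2 + 1 + 1 + 2 + 1 + 1 + 2 + 1 + 2 = 15.

15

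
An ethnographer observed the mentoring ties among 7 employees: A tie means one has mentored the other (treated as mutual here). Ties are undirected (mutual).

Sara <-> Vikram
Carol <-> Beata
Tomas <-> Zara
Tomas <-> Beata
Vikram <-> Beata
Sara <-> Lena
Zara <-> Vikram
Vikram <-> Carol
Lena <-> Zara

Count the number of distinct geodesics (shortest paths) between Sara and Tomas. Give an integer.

3

The shortest distance is 3. The length-3 paths are: Sara–Vikram–Beata–Tomas; Sara–Lena–Zara–Tomas; Sara–Vikram–Zara–Tomas.
That gives 3 distinct shortest paths.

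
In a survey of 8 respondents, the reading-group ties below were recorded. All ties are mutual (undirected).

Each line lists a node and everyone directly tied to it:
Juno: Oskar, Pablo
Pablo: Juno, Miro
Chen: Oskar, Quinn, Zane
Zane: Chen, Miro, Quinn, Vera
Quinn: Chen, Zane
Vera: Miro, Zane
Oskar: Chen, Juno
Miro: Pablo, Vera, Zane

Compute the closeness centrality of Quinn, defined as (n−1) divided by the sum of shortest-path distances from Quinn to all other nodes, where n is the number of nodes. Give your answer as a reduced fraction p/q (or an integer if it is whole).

Distances from Quinn: Chen:1, Juno:3, Miro:2, Oskar:2, Pablo:3, Vera:2, Zane:1. Sum = 14.
n = 8, so closeness = 7/14 = 1/2.

1/2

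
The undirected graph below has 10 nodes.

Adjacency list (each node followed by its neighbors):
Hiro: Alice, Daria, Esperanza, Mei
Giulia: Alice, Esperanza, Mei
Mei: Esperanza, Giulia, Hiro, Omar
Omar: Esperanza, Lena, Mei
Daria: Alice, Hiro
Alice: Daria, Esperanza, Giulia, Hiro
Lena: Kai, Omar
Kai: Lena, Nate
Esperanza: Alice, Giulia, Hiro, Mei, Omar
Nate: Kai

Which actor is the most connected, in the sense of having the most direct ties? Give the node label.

Esperanza

Degrees — Alice:4, Daria:2, Esperanza:5, Giulia:3, Hiro:4, Kai:2, Lena:2, Mei:4, Nate:1, Omar:3.
The maximum is 5, attained only by Esperanza.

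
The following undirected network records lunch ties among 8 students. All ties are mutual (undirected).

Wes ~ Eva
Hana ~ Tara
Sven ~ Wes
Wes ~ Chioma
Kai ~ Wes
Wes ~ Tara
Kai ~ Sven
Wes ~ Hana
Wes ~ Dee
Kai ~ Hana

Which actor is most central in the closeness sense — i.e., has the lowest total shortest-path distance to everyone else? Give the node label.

Farness (sum of distances to all others) for each node — Chioma:13, Dee:13, Eva:13, Hana:11, Kai:11, Sven:12, Tara:12, Wes:7.
The smallest farness is 7, for Wes, so Wes has the highest closeness.

Wes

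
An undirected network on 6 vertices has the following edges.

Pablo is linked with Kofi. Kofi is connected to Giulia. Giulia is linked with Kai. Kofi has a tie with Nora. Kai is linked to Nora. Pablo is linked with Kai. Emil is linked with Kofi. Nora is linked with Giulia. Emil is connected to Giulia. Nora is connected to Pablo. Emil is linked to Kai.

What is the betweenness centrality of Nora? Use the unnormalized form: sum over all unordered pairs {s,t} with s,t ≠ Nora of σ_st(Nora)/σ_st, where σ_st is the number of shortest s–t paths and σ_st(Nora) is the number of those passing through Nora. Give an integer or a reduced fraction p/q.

Pairs whose geodesics pass through Nora — Kai–Kofi: 1/4; Giulia–Pablo: 1/3.
All other pairs contribute 0.
Summing the contributions gives betweenness(Nora) = 7/12.

7/12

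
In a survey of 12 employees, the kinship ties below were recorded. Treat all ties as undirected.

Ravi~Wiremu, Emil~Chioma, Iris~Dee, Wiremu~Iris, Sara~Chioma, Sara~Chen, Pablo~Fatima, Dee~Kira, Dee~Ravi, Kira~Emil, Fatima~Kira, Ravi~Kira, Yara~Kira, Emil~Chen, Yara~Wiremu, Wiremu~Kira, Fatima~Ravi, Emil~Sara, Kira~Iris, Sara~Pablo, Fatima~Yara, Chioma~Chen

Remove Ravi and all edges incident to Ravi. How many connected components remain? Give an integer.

1

Ravi's neighbors (Dee, Fatima, Kira, and Wiremu) remain reachable from one another through other ties, so the rest of the network stays in one piece.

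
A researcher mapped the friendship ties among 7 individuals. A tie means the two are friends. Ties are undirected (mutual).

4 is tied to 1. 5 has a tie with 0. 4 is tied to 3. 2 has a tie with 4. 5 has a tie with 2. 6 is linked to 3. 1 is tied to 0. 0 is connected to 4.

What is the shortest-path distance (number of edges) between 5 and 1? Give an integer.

One shortest route is 5 – 0 – 1, which uses 2 edges, and 5 and 1 are not directly tied, so nothing shorter exists. So d(5,1) = 2.

2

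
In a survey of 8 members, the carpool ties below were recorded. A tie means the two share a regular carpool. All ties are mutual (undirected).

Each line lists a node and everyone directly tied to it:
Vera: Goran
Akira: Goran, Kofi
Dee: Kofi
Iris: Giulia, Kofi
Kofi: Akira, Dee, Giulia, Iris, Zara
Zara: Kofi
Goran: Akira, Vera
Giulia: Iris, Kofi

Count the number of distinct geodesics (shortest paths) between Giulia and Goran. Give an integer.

1

The shortest distance is 3, and the only length-3 path is Giulia–Kofi–Akira–Goran. So there is exactly 1 shortest path.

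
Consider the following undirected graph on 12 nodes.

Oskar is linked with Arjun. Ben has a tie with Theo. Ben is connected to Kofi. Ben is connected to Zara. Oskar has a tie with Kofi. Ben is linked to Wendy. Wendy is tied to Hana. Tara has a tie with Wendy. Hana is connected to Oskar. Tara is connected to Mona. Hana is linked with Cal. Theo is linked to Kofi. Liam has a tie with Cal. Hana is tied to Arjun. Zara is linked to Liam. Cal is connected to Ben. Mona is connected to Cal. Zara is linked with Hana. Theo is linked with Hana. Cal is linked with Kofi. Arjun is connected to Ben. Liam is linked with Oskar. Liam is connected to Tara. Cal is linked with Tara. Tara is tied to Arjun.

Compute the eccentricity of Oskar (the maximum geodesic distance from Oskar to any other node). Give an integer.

3

Distances from Oskar: Arjun:1, Ben:2, Cal:2, Hana:1, Kofi:1, Liam:1, Mona:3, Tara:2, Theo:2, Wendy:2, Zara:2.
The largest is 3 (to Mona), so the eccentricity of Oskar is 3.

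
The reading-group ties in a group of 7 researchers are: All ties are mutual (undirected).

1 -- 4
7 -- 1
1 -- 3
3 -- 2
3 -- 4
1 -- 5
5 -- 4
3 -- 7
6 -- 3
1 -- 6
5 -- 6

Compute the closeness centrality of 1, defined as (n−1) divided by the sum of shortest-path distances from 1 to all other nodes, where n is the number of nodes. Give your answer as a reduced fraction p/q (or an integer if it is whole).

6/7

Distances from 1: 2:2, 3:1, 4:1, 5:1, 6:1, 7:1. Sum = 7.
n = 7, so closeness = 6/7.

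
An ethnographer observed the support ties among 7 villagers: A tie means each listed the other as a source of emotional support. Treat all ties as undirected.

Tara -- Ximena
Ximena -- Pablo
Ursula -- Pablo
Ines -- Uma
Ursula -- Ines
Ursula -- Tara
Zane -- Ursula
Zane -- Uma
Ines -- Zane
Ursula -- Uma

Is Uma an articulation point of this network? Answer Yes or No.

No

Even without Uma, every remaining node can still reach every other (the residual graph is connected), so Uma is not a cut vertex.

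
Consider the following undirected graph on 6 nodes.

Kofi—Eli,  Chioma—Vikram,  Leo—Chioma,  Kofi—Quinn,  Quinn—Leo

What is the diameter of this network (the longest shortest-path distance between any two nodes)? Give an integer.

5

Eccentricity of each node (its greatest distance to any other): Chioma:4, Eli:5, Kofi:4, Leo:3, Quinn:3, Vikram:5.
The maximum eccentricity is 5, realized for instance by the pair Eli–Vikram via Eli – Kofi – Quinn – Leo – Chioma – Vikram. So the diameter is 5.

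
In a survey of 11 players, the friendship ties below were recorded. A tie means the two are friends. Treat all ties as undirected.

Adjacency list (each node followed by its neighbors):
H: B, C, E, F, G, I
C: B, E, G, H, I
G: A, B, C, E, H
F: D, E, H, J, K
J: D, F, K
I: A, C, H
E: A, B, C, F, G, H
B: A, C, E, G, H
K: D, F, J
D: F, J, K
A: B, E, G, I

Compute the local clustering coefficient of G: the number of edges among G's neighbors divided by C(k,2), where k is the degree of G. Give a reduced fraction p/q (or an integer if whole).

G's neighbors: A, B, C, E, and H (k = 5).
Possible neighbor pairs: C(5,2) = 10. Edges among them: A–B, A–E, B–C, B–E, B–H, C–E, C–H, E–H → e = 8.
Clustering(G) = 8/10 = 4/5.

4/5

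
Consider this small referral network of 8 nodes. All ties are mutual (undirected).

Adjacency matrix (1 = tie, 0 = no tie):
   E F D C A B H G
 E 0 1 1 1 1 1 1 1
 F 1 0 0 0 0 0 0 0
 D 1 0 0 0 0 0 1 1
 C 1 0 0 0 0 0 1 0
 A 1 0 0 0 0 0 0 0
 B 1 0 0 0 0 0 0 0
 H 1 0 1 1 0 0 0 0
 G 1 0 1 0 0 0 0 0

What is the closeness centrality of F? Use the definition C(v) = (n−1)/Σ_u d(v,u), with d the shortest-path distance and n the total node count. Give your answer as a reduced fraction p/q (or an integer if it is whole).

Distances from F: A:2, B:2, C:2, D:2, E:1, G:2, H:2. Sum = 13.
n = 8, so closeness = 7/13.

7/13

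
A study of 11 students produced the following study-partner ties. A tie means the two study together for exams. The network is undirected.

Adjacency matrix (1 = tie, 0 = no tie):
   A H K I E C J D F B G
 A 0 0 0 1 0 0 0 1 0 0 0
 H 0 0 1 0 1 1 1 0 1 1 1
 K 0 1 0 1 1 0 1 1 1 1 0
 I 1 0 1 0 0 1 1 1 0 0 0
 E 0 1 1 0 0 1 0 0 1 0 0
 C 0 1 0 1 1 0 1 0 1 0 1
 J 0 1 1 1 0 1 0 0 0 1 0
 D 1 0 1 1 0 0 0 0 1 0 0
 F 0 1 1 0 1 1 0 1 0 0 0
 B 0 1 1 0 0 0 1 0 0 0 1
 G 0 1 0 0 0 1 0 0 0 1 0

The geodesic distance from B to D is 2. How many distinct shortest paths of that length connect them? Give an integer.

The shortest distance is 2, and the only length-2 path is B–K–D. So there is exactly 1 shortest path.

1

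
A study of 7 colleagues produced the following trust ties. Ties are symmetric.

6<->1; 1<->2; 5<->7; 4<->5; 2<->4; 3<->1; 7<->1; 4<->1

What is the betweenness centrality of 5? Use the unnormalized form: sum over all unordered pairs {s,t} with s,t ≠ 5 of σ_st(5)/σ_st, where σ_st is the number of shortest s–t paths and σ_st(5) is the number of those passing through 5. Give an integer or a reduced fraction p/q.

1/2

Pairs whose geodesics pass through 5 — 4–7: 1/2.
All other pairs contribute 0.
Summing the contributions gives betweenness(5) = 1/2.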